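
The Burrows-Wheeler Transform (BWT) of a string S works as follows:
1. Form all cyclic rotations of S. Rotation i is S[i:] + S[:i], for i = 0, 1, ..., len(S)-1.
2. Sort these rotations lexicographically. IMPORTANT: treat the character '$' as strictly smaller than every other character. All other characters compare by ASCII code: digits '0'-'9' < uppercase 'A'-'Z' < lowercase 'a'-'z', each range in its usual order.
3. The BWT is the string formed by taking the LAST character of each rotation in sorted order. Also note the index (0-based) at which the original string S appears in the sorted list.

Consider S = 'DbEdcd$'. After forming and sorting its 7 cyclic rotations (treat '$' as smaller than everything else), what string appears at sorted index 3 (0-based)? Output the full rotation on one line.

All 7 rotations (rotation i = S[i:]+S[:i]):
  rot[0] = DbEdcd$
  rot[1] = bEdcd$D
  rot[2] = Edcd$Db
  rot[3] = dcd$DbE
  rot[4] = cd$DbEd
  rot[5] = d$DbEdc
  rot[6] = $DbEdcd
Sorted (with $ < everything):
  sorted[0] = $DbEdcd
  sorted[1] = DbEdcd$
  sorted[2] = Edcd$Db
  sorted[3] = bEdcd$D
  sorted[4] = cd$DbEd
  sorted[5] = d$DbEdc
  sorted[6] = dcd$DbE
sorted[3] = bEdcd$D

Answer: bEdcd$D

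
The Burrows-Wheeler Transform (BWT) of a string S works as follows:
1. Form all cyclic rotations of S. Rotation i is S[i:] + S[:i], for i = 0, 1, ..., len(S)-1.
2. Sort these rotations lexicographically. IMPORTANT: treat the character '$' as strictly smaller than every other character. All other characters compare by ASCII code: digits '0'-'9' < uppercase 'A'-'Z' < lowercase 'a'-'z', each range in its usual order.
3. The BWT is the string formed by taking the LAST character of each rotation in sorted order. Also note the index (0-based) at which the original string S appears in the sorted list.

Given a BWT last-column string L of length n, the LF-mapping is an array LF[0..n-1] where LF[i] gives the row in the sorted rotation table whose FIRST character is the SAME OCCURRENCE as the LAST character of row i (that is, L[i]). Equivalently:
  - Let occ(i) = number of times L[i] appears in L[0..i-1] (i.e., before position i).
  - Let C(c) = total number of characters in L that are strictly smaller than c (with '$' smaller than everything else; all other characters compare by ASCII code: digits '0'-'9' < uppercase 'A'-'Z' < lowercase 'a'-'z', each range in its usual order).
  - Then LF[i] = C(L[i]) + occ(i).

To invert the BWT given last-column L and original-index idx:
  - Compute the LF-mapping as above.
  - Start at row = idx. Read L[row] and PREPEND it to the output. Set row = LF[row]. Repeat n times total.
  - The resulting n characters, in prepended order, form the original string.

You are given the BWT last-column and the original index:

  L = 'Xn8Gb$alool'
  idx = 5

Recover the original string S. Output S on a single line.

Answer: balloon8GX$

Derivation:
LF mapping: 3 8 1 2 5 0 4 6 9 10 7
Walk LF starting at row 5, prepending L[row]:
  step 1: row=5, L[5]='$', prepend. Next row=LF[5]=0
  step 2: row=0, L[0]='X', prepend. Next row=LF[0]=3
  step 3: row=3, L[3]='G', prepend. Next row=LF[3]=2
  step 4: row=2, L[2]='8', prepend. Next row=LF[2]=1
  step 5: row=1, L[1]='n', prepend. Next row=LF[1]=8
  step 6: row=8, L[8]='o', prepend. Next row=LF[8]=9
  step 7: row=9, L[9]='o', prepend. Next row=LF[9]=10
  step 8: row=10, L[10]='l', prepend. Next row=LF[10]=7
  step 9: row=7, L[7]='l', prepend. Next row=LF[7]=6
  step 10: row=6, L[6]='a', prepend. Next row=LF[6]=4
  step 11: row=4, L[4]='b', prepend. Next row=LF[4]=5
Reversed output: balloon8GX$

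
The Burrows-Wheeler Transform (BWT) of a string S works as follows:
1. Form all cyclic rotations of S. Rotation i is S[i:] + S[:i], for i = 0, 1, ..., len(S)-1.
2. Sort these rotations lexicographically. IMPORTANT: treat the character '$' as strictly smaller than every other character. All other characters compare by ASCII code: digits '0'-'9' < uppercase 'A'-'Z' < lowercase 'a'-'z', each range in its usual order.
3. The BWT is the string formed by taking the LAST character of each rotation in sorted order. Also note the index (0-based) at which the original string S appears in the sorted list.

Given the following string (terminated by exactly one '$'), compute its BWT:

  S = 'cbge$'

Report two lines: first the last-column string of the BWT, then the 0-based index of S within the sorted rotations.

Answer: ec$gb
2

Derivation:
All 5 rotations (rotation i = S[i:]+S[:i]):
  rot[0] = cbge$
  rot[1] = bge$c
  rot[2] = ge$cb
  rot[3] = e$cbg
  rot[4] = $cbge
Sorted (with $ < everything):
  sorted[0] = $cbge  (last char: 'e')
  sorted[1] = bge$c  (last char: 'c')
  sorted[2] = cbge$  (last char: '$')
  sorted[3] = e$cbg  (last char: 'g')
  sorted[4] = ge$cb  (last char: 'b')
Last column: ec$gb
Original string S is at sorted index 2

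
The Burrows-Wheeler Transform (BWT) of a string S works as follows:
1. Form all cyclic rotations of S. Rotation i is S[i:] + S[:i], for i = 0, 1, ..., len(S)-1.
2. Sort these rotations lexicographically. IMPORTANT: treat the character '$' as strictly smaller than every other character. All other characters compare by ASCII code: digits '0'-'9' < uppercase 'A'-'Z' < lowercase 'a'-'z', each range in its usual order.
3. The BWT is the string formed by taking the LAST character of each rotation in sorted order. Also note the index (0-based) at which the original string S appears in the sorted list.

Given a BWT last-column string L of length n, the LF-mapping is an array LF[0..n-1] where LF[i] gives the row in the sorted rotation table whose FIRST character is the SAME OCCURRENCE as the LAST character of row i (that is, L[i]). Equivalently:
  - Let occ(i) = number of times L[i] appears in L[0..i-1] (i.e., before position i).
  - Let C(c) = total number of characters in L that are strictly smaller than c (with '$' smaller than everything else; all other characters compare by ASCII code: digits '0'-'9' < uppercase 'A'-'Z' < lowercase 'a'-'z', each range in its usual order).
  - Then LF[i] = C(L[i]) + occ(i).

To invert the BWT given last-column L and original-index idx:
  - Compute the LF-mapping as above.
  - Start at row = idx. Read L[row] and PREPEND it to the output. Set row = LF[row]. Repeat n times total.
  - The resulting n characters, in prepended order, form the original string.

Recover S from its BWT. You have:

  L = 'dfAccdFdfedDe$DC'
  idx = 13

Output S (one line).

Answer: eedFcDddcDfACfd$

Derivation:
LF mapping: 8 14 1 6 7 9 5 10 15 12 11 3 13 0 4 2
Walk LF starting at row 13, prepending L[row]:
  step 1: row=13, L[13]='$', prepend. Next row=LF[13]=0
  step 2: row=0, L[0]='d', prepend. Next row=LF[0]=8
  step 3: row=8, L[8]='f', prepend. Next row=LF[8]=15
  step 4: row=15, L[15]='C', prepend. Next row=LF[15]=2
  step 5: row=2, L[2]='A', prepend. Next row=LF[2]=1
  step 6: row=1, L[1]='f', prepend. Next row=LF[1]=14
  step 7: row=14, L[14]='D', prepend. Next row=LF[14]=4
  step 8: row=4, L[4]='c', prepend. Next row=LF[4]=7
  step 9: row=7, L[7]='d', prepend. Next row=LF[7]=10
  step 10: row=10, L[10]='d', prepend. Next row=LF[10]=11
  step 11: row=11, L[11]='D', prepend. Next row=LF[11]=3
  step 12: row=3, L[3]='c', prepend. Next row=LF[3]=6
  step 13: row=6, L[6]='F', prepend. Next row=LF[6]=5
  step 14: row=5, L[5]='d', prepend. Next row=LF[5]=9
  step 15: row=9, L[9]='e', prepend. Next row=LF[9]=12
  step 16: row=12, L[12]='e', prepend. Next row=LF[12]=13
Reversed output: eedFcDddcDfACfd$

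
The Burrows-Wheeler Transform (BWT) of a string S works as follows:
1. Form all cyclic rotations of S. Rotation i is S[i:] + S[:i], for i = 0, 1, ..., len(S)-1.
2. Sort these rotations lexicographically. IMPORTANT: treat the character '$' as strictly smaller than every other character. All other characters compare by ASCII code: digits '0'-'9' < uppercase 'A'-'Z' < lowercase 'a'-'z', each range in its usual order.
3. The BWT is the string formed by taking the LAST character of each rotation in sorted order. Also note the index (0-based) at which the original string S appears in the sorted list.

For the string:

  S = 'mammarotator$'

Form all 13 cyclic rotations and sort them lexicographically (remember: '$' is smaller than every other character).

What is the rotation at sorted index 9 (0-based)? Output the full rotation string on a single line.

All 13 rotations (rotation i = S[i:]+S[:i]):
  rot[0] = mammarotator$
  rot[1] = ammarotator$m
  rot[2] = mmarotator$ma
  rot[3] = marotator$mam
  rot[4] = arotator$mamm
  rot[5] = rotator$mamma
  rot[6] = otator$mammar
  rot[7] = tator$mammaro
  rot[8] = ator$mammarot
  rot[9] = tor$mammarota
  rot[10] = or$mammarotat
  rot[11] = r$mammarotato
  rot[12] = $mammarotator
Sorted (with $ < everything):
  sorted[0] = $mammarotator
  sorted[1] = ammarotator$m
  sorted[2] = arotator$mamm
  sorted[3] = ator$mammarot
  sorted[4] = mammarotator$
  sorted[5] = marotator$mam
  sorted[6] = mmarotator$ma
  sorted[7] = or$mammarotat
  sorted[8] = otator$mammar
  sorted[9] = r$mammarotato
  sorted[10] = rotator$mamma
  sorted[11] = tator$mammaro
  sorted[12] = tor$mammarota
sorted[9] = r$mammarotato

Answer: r$mammarotato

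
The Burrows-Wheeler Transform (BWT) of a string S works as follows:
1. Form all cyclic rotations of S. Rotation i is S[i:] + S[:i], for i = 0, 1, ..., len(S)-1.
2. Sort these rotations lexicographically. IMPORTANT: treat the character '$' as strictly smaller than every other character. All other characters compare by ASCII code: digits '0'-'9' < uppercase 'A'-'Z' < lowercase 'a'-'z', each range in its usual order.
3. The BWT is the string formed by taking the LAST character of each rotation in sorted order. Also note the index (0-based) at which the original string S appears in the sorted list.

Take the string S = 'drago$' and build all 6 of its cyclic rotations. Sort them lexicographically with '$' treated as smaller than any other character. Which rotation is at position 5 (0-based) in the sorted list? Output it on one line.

All 6 rotations (rotation i = S[i:]+S[:i]):
  rot[0] = drago$
  rot[1] = rago$d
  rot[2] = ago$dr
  rot[3] = go$dra
  rot[4] = o$drag
  rot[5] = $drago
Sorted (with $ < everything):
  sorted[0] = $drago
  sorted[1] = ago$dr
  sorted[2] = drago$
  sorted[3] = go$dra
  sorted[4] = o$drag
  sorted[5] = rago$d
sorted[5] = rago$d

Answer: rago$d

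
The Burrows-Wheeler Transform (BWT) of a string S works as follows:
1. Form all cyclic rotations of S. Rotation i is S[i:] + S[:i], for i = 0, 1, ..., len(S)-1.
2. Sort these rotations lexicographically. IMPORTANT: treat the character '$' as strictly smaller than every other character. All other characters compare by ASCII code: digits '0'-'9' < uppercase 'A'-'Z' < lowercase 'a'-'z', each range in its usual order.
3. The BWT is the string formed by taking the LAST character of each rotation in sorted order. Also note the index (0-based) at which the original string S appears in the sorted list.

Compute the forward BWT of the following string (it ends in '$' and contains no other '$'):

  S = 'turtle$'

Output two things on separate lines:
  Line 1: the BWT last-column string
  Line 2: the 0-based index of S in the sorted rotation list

Answer: eltur$t
5

Derivation:
All 7 rotations (rotation i = S[i:]+S[:i]):
  rot[0] = turtle$
  rot[1] = urtle$t
  rot[2] = rtle$tu
  rot[3] = tle$tur
  rot[4] = le$turt
  rot[5] = e$turtl
  rot[6] = $turtle
Sorted (with $ < everything):
  sorted[0] = $turtle  (last char: 'e')
  sorted[1] = e$turtl  (last char: 'l')
  sorted[2] = le$turt  (last char: 't')
  sorted[3] = rtle$tu  (last char: 'u')
  sorted[4] = tle$tur  (last char: 'r')
  sorted[5] = turtle$  (last char: '$')
  sorted[6] = urtle$t  (last char: 't')
Last column: eltur$t
Original string S is at sorted index 5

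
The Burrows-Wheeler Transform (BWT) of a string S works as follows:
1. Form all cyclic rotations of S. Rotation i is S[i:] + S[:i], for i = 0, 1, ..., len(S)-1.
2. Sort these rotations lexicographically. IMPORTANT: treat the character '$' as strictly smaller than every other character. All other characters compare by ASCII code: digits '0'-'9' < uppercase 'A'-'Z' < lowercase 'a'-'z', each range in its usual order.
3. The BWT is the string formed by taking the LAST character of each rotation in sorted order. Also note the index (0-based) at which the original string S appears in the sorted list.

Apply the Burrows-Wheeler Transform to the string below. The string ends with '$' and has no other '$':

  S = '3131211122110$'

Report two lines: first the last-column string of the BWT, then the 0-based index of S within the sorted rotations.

All 14 rotations (rotation i = S[i:]+S[:i]):
  rot[0] = 3131211122110$
  rot[1] = 131211122110$3
  rot[2] = 31211122110$31
  rot[3] = 1211122110$313
  rot[4] = 211122110$3131
  rot[5] = 11122110$31312
  rot[6] = 1122110$313121
  rot[7] = 122110$3131211
  rot[8] = 22110$31312111
  rot[9] = 2110$313121112
  rot[10] = 110$3131211122
  rot[11] = 10$31312111221
  rot[12] = 0$313121112211
  rot[13] = $3131211122110
Sorted (with $ < everything):
  sorted[0] = $3131211122110  (last char: '0')
  sorted[1] = 0$313121112211  (last char: '1')
  sorted[2] = 10$31312111221  (last char: '1')
  sorted[3] = 110$3131211122  (last char: '2')
  sorted[4] = 11122110$31312  (last char: '2')
  sorted[5] = 1122110$313121  (last char: '1')
  sorted[6] = 1211122110$313  (last char: '3')
  sorted[7] = 122110$3131211  (last char: '1')
  sorted[8] = 131211122110$3  (last char: '3')
  sorted[9] = 2110$313121112  (last char: '2')
  sorted[10] = 211122110$3131  (last char: '1')
  sorted[11] = 22110$31312111  (last char: '1')
  sorted[12] = 31211122110$31  (last char: '1')
  sorted[13] = 3131211122110$  (last char: '$')
Last column: 0112213132111$
Original string S is at sorted index 13

Answer: 0112213132111$
13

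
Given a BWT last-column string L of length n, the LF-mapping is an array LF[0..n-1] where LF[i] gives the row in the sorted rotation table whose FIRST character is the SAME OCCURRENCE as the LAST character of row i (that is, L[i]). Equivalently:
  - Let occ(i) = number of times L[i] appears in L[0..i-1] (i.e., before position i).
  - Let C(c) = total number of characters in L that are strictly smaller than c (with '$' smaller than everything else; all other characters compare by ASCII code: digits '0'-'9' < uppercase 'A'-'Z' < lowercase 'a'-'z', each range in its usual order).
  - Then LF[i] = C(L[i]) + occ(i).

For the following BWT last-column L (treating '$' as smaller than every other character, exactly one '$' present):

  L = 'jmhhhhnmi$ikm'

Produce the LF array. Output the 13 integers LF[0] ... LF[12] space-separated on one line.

Char counts: '$':1, 'h':4, 'i':2, 'j':1, 'k':1, 'm':3, 'n':1
C (first-col start): C('$')=0, C('h')=1, C('i')=5, C('j')=7, C('k')=8, C('m')=9, C('n')=12
L[0]='j': occ=0, LF[0]=C('j')+0=7+0=7
L[1]='m': occ=0, LF[1]=C('m')+0=9+0=9
L[2]='h': occ=0, LF[2]=C('h')+0=1+0=1
L[3]='h': occ=1, LF[3]=C('h')+1=1+1=2
L[4]='h': occ=2, LF[4]=C('h')+2=1+2=3
L[5]='h': occ=3, LF[5]=C('h')+3=1+3=4
L[6]='n': occ=0, LF[6]=C('n')+0=12+0=12
L[7]='m': occ=1, LF[7]=C('m')+1=9+1=10
L[8]='i': occ=0, LF[8]=C('i')+0=5+0=5
L[9]='$': occ=0, LF[9]=C('$')+0=0+0=0
L[10]='i': occ=1, LF[10]=C('i')+1=5+1=6
L[11]='k': occ=0, LF[11]=C('k')+0=8+0=8
L[12]='m': occ=2, LF[12]=C('m')+2=9+2=11

Answer: 7 9 1 2 3 4 12 10 5 0 6 8 11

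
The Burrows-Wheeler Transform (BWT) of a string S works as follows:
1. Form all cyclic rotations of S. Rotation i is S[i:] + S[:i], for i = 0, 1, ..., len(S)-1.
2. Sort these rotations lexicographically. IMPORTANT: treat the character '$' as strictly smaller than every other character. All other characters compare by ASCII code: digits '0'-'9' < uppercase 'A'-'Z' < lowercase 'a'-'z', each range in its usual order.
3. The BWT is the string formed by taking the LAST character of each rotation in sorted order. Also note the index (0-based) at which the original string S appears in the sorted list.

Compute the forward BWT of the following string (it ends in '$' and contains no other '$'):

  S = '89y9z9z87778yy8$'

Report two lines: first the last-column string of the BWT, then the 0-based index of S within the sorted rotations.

Answer: 8877yz$78zyy9899
6

Derivation:
All 16 rotations (rotation i = S[i:]+S[:i]):
  rot[0] = 89y9z9z87778yy8$
  rot[1] = 9y9z9z87778yy8$8
  rot[2] = y9z9z87778yy8$89
  rot[3] = 9z9z87778yy8$89y
  rot[4] = z9z87778yy8$89y9
  rot[5] = 9z87778yy8$89y9z
  rot[6] = z87778yy8$89y9z9
  rot[7] = 87778yy8$89y9z9z
  rot[8] = 7778yy8$89y9z9z8
  rot[9] = 778yy8$89y9z9z87
  rot[10] = 78yy8$89y9z9z877
  rot[11] = 8yy8$89y9z9z8777
  rot[12] = yy8$89y9z9z87778
  rot[13] = y8$89y9z9z87778y
  rot[14] = 8$89y9z9z87778yy
  rot[15] = $89y9z9z87778yy8
Sorted (with $ < everything):
  sorted[0] = $89y9z9z87778yy8  (last char: '8')
  sorted[1] = 7778yy8$89y9z9z8  (last char: '8')
  sorted[2] = 778yy8$89y9z9z87  (last char: '7')
  sorted[3] = 78yy8$89y9z9z877  (last char: '7')
  sorted[4] = 8$89y9z9z87778yy  (last char: 'y')
  sorted[5] = 87778yy8$89y9z9z  (last char: 'z')
  sorted[6] = 89y9z9z87778yy8$  (last char: '$')
  sorted[7] = 8yy8$89y9z9z8777  (last char: '7')
  sorted[8] = 9y9z9z87778yy8$8  (last char: '8')
  sorted[9] = 9z87778yy8$89y9z  (last char: 'z')
  sorted[10] = 9z9z87778yy8$89y  (last char: 'y')
  sorted[11] = y8$89y9z9z87778y  (last char: 'y')
  sorted[12] = y9z9z87778yy8$89  (last char: '9')
  sorted[13] = yy8$89y9z9z87778  (last char: '8')
  sorted[14] = z87778yy8$89y9z9  (last char: '9')
  sorted[15] = z9z87778yy8$89y9  (last char: '9')
Last column: 8877yz$78zyy9899
Original string S is at sorted index 6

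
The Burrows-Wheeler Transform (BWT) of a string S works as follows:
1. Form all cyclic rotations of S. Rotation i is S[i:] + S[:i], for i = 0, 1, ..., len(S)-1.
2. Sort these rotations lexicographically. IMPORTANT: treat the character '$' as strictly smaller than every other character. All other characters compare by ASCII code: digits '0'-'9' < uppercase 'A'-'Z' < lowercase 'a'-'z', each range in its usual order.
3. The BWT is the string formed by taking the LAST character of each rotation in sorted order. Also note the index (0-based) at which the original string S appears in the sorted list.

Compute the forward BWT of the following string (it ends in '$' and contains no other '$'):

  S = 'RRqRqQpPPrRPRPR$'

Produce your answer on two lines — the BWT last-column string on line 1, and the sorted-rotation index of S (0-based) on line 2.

All 16 rotations (rotation i = S[i:]+S[:i]):
  rot[0] = RRqRqQpPPrRPRPR$
  rot[1] = RqRqQpPPrRPRPR$R
  rot[2] = qRqQpPPrRPRPR$RR
  rot[3] = RqQpPPrRPRPR$RRq
  rot[4] = qQpPPrRPRPR$RRqR
  rot[5] = QpPPrRPRPR$RRqRq
  rot[6] = pPPrRPRPR$RRqRqQ
  rot[7] = PPrRPRPR$RRqRqQp
  rot[8] = PrRPRPR$RRqRqQpP
  rot[9] = rRPRPR$RRqRqQpPP
  rot[10] = RPRPR$RRqRqQpPPr
  rot[11] = PRPR$RRqRqQpPPrR
  rot[12] = RPR$RRqRqQpPPrRP
  rot[13] = PR$RRqRqQpPPrRPR
  rot[14] = R$RRqRqQpPPrRPRP
  rot[15] = $RRqRqQpPPrRPRPR
Sorted (with $ < everything):
  sorted[0] = $RRqRqQpPPrRPRPR  (last char: 'R')
  sorted[1] = PPrRPRPR$RRqRqQp  (last char: 'p')
  sorted[2] = PR$RRqRqQpPPrRPR  (last char: 'R')
  sorted[3] = PRPR$RRqRqQpPPrR  (last char: 'R')
  sorted[4] = PrRPRPR$RRqRqQpP  (last char: 'P')
  sorted[5] = QpPPrRPRPR$RRqRq  (last char: 'q')
  sorted[6] = R$RRqRqQpPPrRPRP  (last char: 'P')
  sorted[7] = RPR$RRqRqQpPPrRP  (last char: 'P')
  sorted[8] = RPRPR$RRqRqQpPPr  (last char: 'r')
  sorted[9] = RRqRqQpPPrRPRPR$  (last char: '$')
  sorted[10] = RqQpPPrRPRPR$RRq  (last char: 'q')
  sorted[11] = RqRqQpPPrRPRPR$R  (last char: 'R')
  sorted[12] = pPPrRPRPR$RRqRqQ  (last char: 'Q')
  sorted[13] = qQpPPrRPRPR$RRqR  (last char: 'R')
  sorted[14] = qRqQpPPrRPRPR$RR  (last char: 'R')
  sorted[15] = rRPRPR$RRqRqQpPP  (last char: 'P')
Last column: RpRRPqPPr$qRQRRP
Original string S is at sorted index 9

Answer: RpRRPqPPr$qRQRRP
9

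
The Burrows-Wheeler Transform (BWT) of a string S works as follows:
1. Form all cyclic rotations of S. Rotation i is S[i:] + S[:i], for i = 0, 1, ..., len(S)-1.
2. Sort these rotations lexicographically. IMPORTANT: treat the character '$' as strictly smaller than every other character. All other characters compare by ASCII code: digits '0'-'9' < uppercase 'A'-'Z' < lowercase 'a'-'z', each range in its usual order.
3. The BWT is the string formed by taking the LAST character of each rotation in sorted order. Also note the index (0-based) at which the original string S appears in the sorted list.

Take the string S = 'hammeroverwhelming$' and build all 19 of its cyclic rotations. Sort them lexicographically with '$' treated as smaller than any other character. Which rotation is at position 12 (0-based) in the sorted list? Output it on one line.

Answer: mmeroverwhelming$ha

Derivation:
All 19 rotations (rotation i = S[i:]+S[:i]):
  rot[0] = hammeroverwhelming$
  rot[1] = ammeroverwhelming$h
  rot[2] = mmeroverwhelming$ha
  rot[3] = meroverwhelming$ham
  rot[4] = eroverwhelming$hamm
  rot[5] = roverwhelming$hamme
  rot[6] = overwhelming$hammer
  rot[7] = verwhelming$hammero
  rot[8] = erwhelming$hammerov
  rot[9] = rwhelming$hammerove
  rot[10] = whelming$hammerover
  rot[11] = helming$hammeroverw
  rot[12] = elming$hammeroverwh
  rot[13] = lming$hammeroverwhe
  rot[14] = ming$hammeroverwhel
  rot[15] = ing$hammeroverwhelm
  rot[16] = ng$hammeroverwhelmi
  rot[17] = g$hammeroverwhelmin
  rot[18] = $hammeroverwhelming
Sorted (with $ < everything):
  sorted[0] = $hammeroverwhelming
  sorted[1] = ammeroverwhelming$h
  sorted[2] = elming$hammeroverwh
  sorted[3] = eroverwhelming$hamm
  sorted[4] = erwhelming$hammerov
  sorted[5] = g$hammeroverwhelmin
  sorted[6] = hammeroverwhelming$
  sorted[7] = helming$hammeroverw
  sorted[8] = ing$hammeroverwhelm
  sorted[9] = lming$hammeroverwhe
  sorted[10] = meroverwhelming$ham
  sorted[11] = ming$hammeroverwhel
  sorted[12] = mmeroverwhelming$ha
  sorted[13] = ng$hammeroverwhelmi
  sorted[14] = overwhelming$hammer
  sorted[15] = roverwhelming$hamme
  sorted[16] = rwhelming$hammerove
  sorted[17] = verwhelming$hammero
  sorted[18] = whelming$hammerover
sorted[12] = mmeroverwhelming$ha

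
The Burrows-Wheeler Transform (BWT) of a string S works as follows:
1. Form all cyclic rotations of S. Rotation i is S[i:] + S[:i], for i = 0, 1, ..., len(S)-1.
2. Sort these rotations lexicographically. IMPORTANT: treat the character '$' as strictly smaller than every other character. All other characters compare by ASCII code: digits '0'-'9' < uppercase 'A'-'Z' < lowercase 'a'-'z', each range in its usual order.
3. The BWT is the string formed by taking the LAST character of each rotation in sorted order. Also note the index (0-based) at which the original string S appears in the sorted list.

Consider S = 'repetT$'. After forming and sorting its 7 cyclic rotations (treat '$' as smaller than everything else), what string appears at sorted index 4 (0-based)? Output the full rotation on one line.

Answer: petT$re

Derivation:
All 7 rotations (rotation i = S[i:]+S[:i]):
  rot[0] = repetT$
  rot[1] = epetT$r
  rot[2] = petT$re
  rot[3] = etT$rep
  rot[4] = tT$repe
  rot[5] = T$repet
  rot[6] = $repetT
Sorted (with $ < everything):
  sorted[0] = $repetT
  sorted[1] = T$repet
  sorted[2] = epetT$r
  sorted[3] = etT$rep
  sorted[4] = petT$re
  sorted[5] = repetT$
  sorted[6] = tT$repe
sorted[4] = petT$re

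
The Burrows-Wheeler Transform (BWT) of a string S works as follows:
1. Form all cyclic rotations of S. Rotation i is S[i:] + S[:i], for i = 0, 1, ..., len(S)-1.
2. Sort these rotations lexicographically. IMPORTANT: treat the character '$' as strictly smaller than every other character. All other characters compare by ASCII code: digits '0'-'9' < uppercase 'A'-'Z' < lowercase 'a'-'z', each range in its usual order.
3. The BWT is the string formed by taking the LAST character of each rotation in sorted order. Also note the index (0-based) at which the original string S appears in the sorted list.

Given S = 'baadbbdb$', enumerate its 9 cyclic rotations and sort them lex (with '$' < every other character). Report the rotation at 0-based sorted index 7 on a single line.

Answer: db$baadbb

Derivation:
All 9 rotations (rotation i = S[i:]+S[:i]):
  rot[0] = baadbbdb$
  rot[1] = aadbbdb$b
  rot[2] = adbbdb$ba
  rot[3] = dbbdb$baa
  rot[4] = bbdb$baad
  rot[5] = bdb$baadb
  rot[6] = db$baadbb
  rot[7] = b$baadbbd
  rot[8] = $baadbbdb
Sorted (with $ < everything):
  sorted[0] = $baadbbdb
  sorted[1] = aadbbdb$b
  sorted[2] = adbbdb$ba
  sorted[3] = b$baadbbd
  sorted[4] = baadbbdb$
  sorted[5] = bbdb$baad
  sorted[6] = bdb$baadb
  sorted[7] = db$baadbb
  sorted[8] = dbbdb$baa
sorted[7] = db$baadbb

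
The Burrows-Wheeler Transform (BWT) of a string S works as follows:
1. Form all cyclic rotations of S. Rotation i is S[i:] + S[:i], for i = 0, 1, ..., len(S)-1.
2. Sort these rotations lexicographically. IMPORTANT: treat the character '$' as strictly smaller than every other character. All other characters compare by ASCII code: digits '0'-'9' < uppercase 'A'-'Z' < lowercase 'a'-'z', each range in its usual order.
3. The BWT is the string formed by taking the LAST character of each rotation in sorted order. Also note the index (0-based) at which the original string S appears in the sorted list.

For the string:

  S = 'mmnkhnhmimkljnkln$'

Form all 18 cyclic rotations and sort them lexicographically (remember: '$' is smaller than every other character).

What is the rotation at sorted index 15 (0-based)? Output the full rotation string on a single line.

All 18 rotations (rotation i = S[i:]+S[:i]):
  rot[0] = mmnkhnhmimkljnkln$
  rot[1] = mnkhnhmimkljnkln$m
  rot[2] = nkhnhmimkljnkln$mm
  rot[3] = khnhmimkljnkln$mmn
  rot[4] = hnhmimkljnkln$mmnk
  rot[5] = nhmimkljnkln$mmnkh
  rot[6] = hmimkljnkln$mmnkhn
  rot[7] = mimkljnkln$mmnkhnh
  rot[8] = imkljnkln$mmnkhnhm
  rot[9] = mkljnkln$mmnkhnhmi
  rot[10] = kljnkln$mmnkhnhmim
  rot[11] = ljnkln$mmnkhnhmimk
  rot[12] = jnkln$mmnkhnhmimkl
  rot[13] = nkln$mmnkhnhmimklj
  rot[14] = kln$mmnkhnhmimkljn
  rot[15] = ln$mmnkhnhmimkljnk
  rot[16] = n$mmnkhnhmimkljnkl
  rot[17] = $mmnkhnhmimkljnkln
Sorted (with $ < everything):
  sorted[0] = $mmnkhnhmimkljnkln
  sorted[1] = hmimkljnkln$mmnkhn
  sorted[2] = hnhmimkljnkln$mmnk
  sorted[3] = imkljnkln$mmnkhnhm
  sorted[4] = jnkln$mmnkhnhmimkl
  sorted[5] = khnhmimkljnkln$mmn
  sorted[6] = kljnkln$mmnkhnhmim
  sorted[7] = kln$mmnkhnhmimkljn
  sorted[8] = ljnkln$mmnkhnhmimk
  sorted[9] = ln$mmnkhnhmimkljnk
  sorted[10] = mimkljnkln$mmnkhnh
  sorted[11] = mkljnkln$mmnkhnhmi
  sorted[12] = mmnkhnhmimkljnkln$
  sorted[13] = mnkhnhmimkljnkln$m
  sorted[14] = n$mmnkhnhmimkljnkl
  sorted[15] = nhmimkljnkln$mmnkh
  sorted[16] = nkhnhmimkljnkln$mm
  sorted[17] = nkln$mmnkhnhmimklj
sorted[15] = nhmimkljnkln$mmnkh

Answer: nhmimkljnkln$mmnkh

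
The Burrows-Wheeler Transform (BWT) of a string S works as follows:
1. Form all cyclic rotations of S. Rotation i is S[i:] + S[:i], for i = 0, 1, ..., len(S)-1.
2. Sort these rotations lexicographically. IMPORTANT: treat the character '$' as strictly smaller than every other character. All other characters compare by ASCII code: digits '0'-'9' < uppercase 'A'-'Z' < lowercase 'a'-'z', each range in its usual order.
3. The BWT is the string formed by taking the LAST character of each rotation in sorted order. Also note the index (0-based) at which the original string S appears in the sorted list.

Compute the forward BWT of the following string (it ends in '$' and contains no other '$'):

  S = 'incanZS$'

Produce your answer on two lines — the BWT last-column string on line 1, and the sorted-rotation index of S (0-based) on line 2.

All 8 rotations (rotation i = S[i:]+S[:i]):
  rot[0] = incanZS$
  rot[1] = ncanZS$i
  rot[2] = canZS$in
  rot[3] = anZS$inc
  rot[4] = nZS$inca
  rot[5] = ZS$incan
  rot[6] = S$incanZ
  rot[7] = $incanZS
Sorted (with $ < everything):
  sorted[0] = $incanZS  (last char: 'S')
  sorted[1] = S$incanZ  (last char: 'Z')
  sorted[2] = ZS$incan  (last char: 'n')
  sorted[3] = anZS$inc  (last char: 'c')
  sorted[4] = canZS$in  (last char: 'n')
  sorted[5] = incanZS$  (last char: '$')
  sorted[6] = nZS$inca  (last char: 'a')
  sorted[7] = ncanZS$i  (last char: 'i')
Last column: SZncn$ai
Original string S is at sorted index 5

Answer: SZncn$ai
5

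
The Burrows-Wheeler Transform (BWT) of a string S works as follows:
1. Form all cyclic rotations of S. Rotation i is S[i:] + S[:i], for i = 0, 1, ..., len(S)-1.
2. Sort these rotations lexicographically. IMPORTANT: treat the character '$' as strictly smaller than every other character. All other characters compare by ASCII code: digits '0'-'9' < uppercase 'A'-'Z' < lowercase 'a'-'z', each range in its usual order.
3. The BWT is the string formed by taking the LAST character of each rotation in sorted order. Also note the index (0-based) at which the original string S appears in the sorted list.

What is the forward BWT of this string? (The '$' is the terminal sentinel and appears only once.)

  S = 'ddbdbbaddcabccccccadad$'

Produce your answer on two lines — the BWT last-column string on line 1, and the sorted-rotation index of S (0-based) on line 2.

All 23 rotations (rotation i = S[i:]+S[:i]):
  rot[0] = ddbdbbaddcabccccccadad$
  rot[1] = dbdbbaddcabccccccadad$d
  rot[2] = bdbbaddcabccccccadad$dd
  rot[3] = dbbaddcabccccccadad$ddb
  rot[4] = bbaddcabccccccadad$ddbd
  rot[5] = baddcabccccccadad$ddbdb
  rot[6] = addcabccccccadad$ddbdbb
  rot[7] = ddcabccccccadad$ddbdbba
  rot[8] = dcabccccccadad$ddbdbbad
  rot[9] = cabccccccadad$ddbdbbadd
  rot[10] = abccccccadad$ddbdbbaddc
  rot[11] = bccccccadad$ddbdbbaddca
  rot[12] = ccccccadad$ddbdbbaddcab
  rot[13] = cccccadad$ddbdbbaddcabc
  rot[14] = ccccadad$ddbdbbaddcabcc
  rot[15] = cccadad$ddbdbbaddcabccc
  rot[16] = ccadad$ddbdbbaddcabcccc
  rot[17] = cadad$ddbdbbaddcabccccc
  rot[18] = adad$ddbdbbaddcabcccccc
  rot[19] = dad$ddbdbbaddcabcccccca
  rot[20] = ad$ddbdbbaddcabccccccad
  rot[21] = d$ddbdbbaddcabccccccada
  rot[22] = $ddbdbbaddcabccccccadad
Sorted (with $ < everything):
  sorted[0] = $ddbdbbaddcabccccccadad  (last char: 'd')
  sorted[1] = abccccccadad$ddbdbbaddc  (last char: 'c')
  sorted[2] = ad$ddbdbbaddcabccccccad  (last char: 'd')
  sorted[3] = adad$ddbdbbaddcabcccccc  (last char: 'c')
  sorted[4] = addcabccccccadad$ddbdbb  (last char: 'b')
  sorted[5] = baddcabccccccadad$ddbdb  (last char: 'b')
  sorted[6] = bbaddcabccccccadad$ddbd  (last char: 'd')
  sorted[7] = bccccccadad$ddbdbbaddca  (last char: 'a')
  sorted[8] = bdbbaddcabccccccadad$dd  (last char: 'd')
  sorted[9] = cabccccccadad$ddbdbbadd  (last char: 'd')
  sorted[10] = cadad$ddbdbbaddcabccccc  (last char: 'c')
  sorted[11] = ccadad$ddbdbbaddcabcccc  (last char: 'c')
  sorted[12] = cccadad$ddbdbbaddcabccc  (last char: 'c')
  sorted[13] = ccccadad$ddbdbbaddcabcc  (last char: 'c')
  sorted[14] = cccccadad$ddbdbbaddcabc  (last char: 'c')
  sorted[15] = ccccccadad$ddbdbbaddcab  (last char: 'b')
  sorted[16] = d$ddbdbbaddcabccccccada  (last char: 'a')
  sorted[17] = dad$ddbdbbaddcabcccccca  (last char: 'a')
  sorted[18] = dbbaddcabccccccadad$ddb  (last char: 'b')
  sorted[19] = dbdbbaddcabccccccadad$d  (last char: 'd')
  sorted[20] = dcabccccccadad$ddbdbbad  (last char: 'd')
  sorted[21] = ddbdbbaddcabccccccadad$  (last char: '$')
  sorted[22] = ddcabccccccadad$ddbdbba  (last char: 'a')
Last column: dcdcbbdaddcccccbaabdd$a
Original string S is at sorted index 21

Answer: dcdcbbdaddcccccbaabdd$a
21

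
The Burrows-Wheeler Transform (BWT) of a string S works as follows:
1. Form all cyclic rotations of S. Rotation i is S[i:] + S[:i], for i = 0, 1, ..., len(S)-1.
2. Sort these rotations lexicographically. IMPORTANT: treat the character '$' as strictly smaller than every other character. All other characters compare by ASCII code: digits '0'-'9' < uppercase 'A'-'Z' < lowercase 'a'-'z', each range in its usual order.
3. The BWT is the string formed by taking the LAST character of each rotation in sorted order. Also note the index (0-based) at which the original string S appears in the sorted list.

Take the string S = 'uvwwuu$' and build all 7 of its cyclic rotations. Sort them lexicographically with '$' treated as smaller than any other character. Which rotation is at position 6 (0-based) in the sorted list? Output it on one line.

All 7 rotations (rotation i = S[i:]+S[:i]):
  rot[0] = uvwwuu$
  rot[1] = vwwuu$u
  rot[2] = wwuu$uv
  rot[3] = wuu$uvw
  rot[4] = uu$uvww
  rot[5] = u$uvwwu
  rot[6] = $uvwwuu
Sorted (with $ < everything):
  sorted[0] = $uvwwuu
  sorted[1] = u$uvwwu
  sorted[2] = uu$uvww
  sorted[3] = uvwwuu$
  sorted[4] = vwwuu$u
  sorted[5] = wuu$uvw
  sorted[6] = wwuu$uv
sorted[6] = wwuu$uv

Answer: wwuu$uv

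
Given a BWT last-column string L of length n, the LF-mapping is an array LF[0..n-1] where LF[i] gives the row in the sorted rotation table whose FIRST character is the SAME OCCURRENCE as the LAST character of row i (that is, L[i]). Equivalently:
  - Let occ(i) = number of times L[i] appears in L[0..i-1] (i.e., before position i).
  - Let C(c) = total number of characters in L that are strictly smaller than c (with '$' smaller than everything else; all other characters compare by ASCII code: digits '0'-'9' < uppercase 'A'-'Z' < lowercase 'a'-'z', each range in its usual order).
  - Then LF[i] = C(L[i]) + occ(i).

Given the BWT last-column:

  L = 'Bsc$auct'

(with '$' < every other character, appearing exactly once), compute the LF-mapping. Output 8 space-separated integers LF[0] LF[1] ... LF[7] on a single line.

Answer: 1 5 3 0 2 7 4 6

Derivation:
Char counts: '$':1, 'B':1, 'a':1, 'c':2, 's':1, 't':1, 'u':1
C (first-col start): C('$')=0, C('B')=1, C('a')=2, C('c')=3, C('s')=5, C('t')=6, C('u')=7
L[0]='B': occ=0, LF[0]=C('B')+0=1+0=1
L[1]='s': occ=0, LF[1]=C('s')+0=5+0=5
L[2]='c': occ=0, LF[2]=C('c')+0=3+0=3
L[3]='$': occ=0, LF[3]=C('$')+0=0+0=0
L[4]='a': occ=0, LF[4]=C('a')+0=2+0=2
L[5]='u': occ=0, LF[5]=C('u')+0=7+0=7
L[6]='c': occ=1, LF[6]=C('c')+1=3+1=4
L[7]='t': occ=0, LF[7]=C('t')+0=6+0=6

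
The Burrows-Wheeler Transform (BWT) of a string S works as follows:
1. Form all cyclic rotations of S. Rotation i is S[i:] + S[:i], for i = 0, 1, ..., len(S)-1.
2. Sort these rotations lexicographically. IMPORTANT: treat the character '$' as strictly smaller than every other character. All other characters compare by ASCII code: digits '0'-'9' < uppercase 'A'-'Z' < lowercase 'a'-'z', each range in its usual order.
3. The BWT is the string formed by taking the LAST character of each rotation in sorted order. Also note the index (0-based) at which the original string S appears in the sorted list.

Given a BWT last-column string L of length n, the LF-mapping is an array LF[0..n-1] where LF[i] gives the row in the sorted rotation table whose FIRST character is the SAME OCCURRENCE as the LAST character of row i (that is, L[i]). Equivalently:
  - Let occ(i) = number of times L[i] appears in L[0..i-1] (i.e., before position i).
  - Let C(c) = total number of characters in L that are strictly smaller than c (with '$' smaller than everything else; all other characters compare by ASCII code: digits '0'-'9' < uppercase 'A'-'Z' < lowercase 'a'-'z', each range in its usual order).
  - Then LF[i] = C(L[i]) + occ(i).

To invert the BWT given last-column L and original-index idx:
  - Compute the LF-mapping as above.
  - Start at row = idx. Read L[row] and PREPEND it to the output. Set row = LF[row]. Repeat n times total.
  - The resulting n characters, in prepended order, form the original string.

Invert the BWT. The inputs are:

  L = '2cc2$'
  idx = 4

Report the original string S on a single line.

Answer: c2c2$

Derivation:
LF mapping: 1 3 4 2 0
Walk LF starting at row 4, prepending L[row]:
  step 1: row=4, L[4]='$', prepend. Next row=LF[4]=0
  step 2: row=0, L[0]='2', prepend. Next row=LF[0]=1
  step 3: row=1, L[1]='c', prepend. Next row=LF[1]=3
  step 4: row=3, L[3]='2', prepend. Next row=LF[3]=2
  step 5: row=2, L[2]='c', prepend. Next row=LF[2]=4
Reversed output: c2c2$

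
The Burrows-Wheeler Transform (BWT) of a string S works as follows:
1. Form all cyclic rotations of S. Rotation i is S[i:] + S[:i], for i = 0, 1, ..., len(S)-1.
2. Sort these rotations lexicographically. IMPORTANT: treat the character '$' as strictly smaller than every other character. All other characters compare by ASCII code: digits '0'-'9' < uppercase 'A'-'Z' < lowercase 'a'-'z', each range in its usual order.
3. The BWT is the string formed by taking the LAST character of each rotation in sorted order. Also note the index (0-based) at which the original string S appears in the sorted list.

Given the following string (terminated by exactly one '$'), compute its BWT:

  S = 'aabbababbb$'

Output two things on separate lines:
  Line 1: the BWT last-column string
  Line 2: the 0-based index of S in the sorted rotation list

All 11 rotations (rotation i = S[i:]+S[:i]):
  rot[0] = aabbababbb$
  rot[1] = abbababbb$a
  rot[2] = bbababbb$aa
  rot[3] = bababbb$aab
  rot[4] = ababbb$aabb
  rot[5] = babbb$aabba
  rot[6] = abbb$aabbab
  rot[7] = bbb$aabbaba
  rot[8] = bb$aabbabab
  rot[9] = b$aabbababb
  rot[10] = $aabbababbb
Sorted (with $ < everything):
  sorted[0] = $aabbababbb  (last char: 'b')
  sorted[1] = aabbababbb$  (last char: '$')
  sorted[2] = ababbb$aabb  (last char: 'b')
  sorted[3] = abbababbb$a  (last char: 'a')
  sorted[4] = abbb$aabbab  (last char: 'b')
  sorted[5] = b$aabbababb  (last char: 'b')
  sorted[6] = bababbb$aab  (last char: 'b')
  sorted[7] = babbb$aabba  (last char: 'a')
  sorted[8] = bb$aabbabab  (last char: 'b')
  sorted[9] = bbababbb$aa  (last char: 'a')
  sorted[10] = bbb$aabbaba  (last char: 'a')
Last column: b$babbbabaa
Original string S is at sorted index 1

Answer: b$babbbabaa
1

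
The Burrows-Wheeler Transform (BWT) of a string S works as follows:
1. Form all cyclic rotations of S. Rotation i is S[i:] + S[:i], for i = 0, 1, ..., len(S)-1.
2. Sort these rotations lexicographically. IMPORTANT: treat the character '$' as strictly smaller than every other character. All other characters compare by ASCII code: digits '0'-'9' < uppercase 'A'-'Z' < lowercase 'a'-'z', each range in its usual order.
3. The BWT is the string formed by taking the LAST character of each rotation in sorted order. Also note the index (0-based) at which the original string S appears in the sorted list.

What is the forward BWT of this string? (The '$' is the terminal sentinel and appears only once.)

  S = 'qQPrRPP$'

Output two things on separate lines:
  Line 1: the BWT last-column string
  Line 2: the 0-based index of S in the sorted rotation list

All 8 rotations (rotation i = S[i:]+S[:i]):
  rot[0] = qQPrRPP$
  rot[1] = QPrRPP$q
  rot[2] = PrRPP$qQ
  rot[3] = rRPP$qQP
  rot[4] = RPP$qQPr
  rot[5] = PP$qQPrR
  rot[6] = P$qQPrRP
  rot[7] = $qQPrRPP
Sorted (with $ < everything):
  sorted[0] = $qQPrRPP  (last char: 'P')
  sorted[1] = P$qQPrRP  (last char: 'P')
  sorted[2] = PP$qQPrR  (last char: 'R')
  sorted[3] = PrRPP$qQ  (last char: 'Q')
  sorted[4] = QPrRPP$q  (last char: 'q')
  sorted[5] = RPP$qQPr  (last char: 'r')
  sorted[6] = qQPrRPP$  (last char: '$')
  sorted[7] = rRPP$qQP  (last char: 'P')
Last column: PPRQqr$P
Original string S is at sorted index 6

Answer: PPRQqr$P
6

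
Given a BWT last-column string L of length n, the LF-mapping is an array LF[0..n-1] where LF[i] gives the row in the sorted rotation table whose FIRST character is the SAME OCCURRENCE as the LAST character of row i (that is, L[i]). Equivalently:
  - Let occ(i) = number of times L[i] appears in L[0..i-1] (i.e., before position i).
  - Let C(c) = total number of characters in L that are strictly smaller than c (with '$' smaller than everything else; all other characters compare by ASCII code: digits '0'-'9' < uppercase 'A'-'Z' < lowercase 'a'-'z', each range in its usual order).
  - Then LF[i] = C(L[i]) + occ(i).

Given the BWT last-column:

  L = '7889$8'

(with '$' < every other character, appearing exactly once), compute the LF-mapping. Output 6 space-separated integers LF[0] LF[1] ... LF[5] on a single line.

Char counts: '$':1, '7':1, '8':3, '9':1
C (first-col start): C('$')=0, C('7')=1, C('8')=2, C('9')=5
L[0]='7': occ=0, LF[0]=C('7')+0=1+0=1
L[1]='8': occ=0, LF[1]=C('8')+0=2+0=2
L[2]='8': occ=1, LF[2]=C('8')+1=2+1=3
L[3]='9': occ=0, LF[3]=C('9')+0=5+0=5
L[4]='$': occ=0, LF[4]=C('$')+0=0+0=0
L[5]='8': occ=2, LF[5]=C('8')+2=2+2=4

Answer: 1 2 3 5 0 4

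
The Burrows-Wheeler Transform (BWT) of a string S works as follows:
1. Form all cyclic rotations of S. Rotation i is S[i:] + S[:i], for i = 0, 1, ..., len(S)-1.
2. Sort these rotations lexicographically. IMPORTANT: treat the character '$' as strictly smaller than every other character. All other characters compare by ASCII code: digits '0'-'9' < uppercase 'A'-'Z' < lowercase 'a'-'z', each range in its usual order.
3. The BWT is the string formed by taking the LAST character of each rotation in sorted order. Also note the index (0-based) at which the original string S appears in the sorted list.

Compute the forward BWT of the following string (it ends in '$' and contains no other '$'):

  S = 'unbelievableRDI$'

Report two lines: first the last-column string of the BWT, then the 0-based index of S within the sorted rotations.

Answer: IRDevnalbilbeu$e
14

Derivation:
All 16 rotations (rotation i = S[i:]+S[:i]):
  rot[0] = unbelievableRDI$
  rot[1] = nbelievableRDI$u
  rot[2] = believableRDI$un
  rot[3] = elievableRDI$unb
  rot[4] = lievableRDI$unbe
  rot[5] = ievableRDI$unbel
  rot[6] = evableRDI$unbeli
  rot[7] = vableRDI$unbelie
  rot[8] = ableRDI$unbeliev
  rot[9] = bleRDI$unbelieva
  rot[10] = leRDI$unbelievab
  rot[11] = eRDI$unbelievabl
  rot[12] = RDI$unbelievable
  rot[13] = DI$unbelievableR
  rot[14] = I$unbelievableRD
  rot[15] = $unbelievableRDI
Sorted (with $ < everything):
  sorted[0] = $unbelievableRDI  (last char: 'I')
  sorted[1] = DI$unbelievableR  (last char: 'R')
  sorted[2] = I$unbelievableRD  (last char: 'D')
  sorted[3] = RDI$unbelievable  (last char: 'e')
  sorted[4] = ableRDI$unbeliev  (last char: 'v')
  sorted[5] = believableRDI$un  (last char: 'n')
  sorted[6] = bleRDI$unbelieva  (last char: 'a')
  sorted[7] = eRDI$unbelievabl  (last char: 'l')
  sorted[8] = elievableRDI$unb  (last char: 'b')
  sorted[9] = evableRDI$unbeli  (last char: 'i')
  sorted[10] = ievableRDI$unbel  (last char: 'l')
  sorted[11] = leRDI$unbelievab  (last char: 'b')
  sorted[12] = lievableRDI$unbe  (last char: 'e')
  sorted[13] = nbelievableRDI$u  (last char: 'u')
  sorted[14] = unbelievableRDI$  (last char: '$')
  sorted[15] = vableRDI$unbelie  (last char: 'e')
Last column: IRDevnalbilbeu$e
Original string S is at sorted index 14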